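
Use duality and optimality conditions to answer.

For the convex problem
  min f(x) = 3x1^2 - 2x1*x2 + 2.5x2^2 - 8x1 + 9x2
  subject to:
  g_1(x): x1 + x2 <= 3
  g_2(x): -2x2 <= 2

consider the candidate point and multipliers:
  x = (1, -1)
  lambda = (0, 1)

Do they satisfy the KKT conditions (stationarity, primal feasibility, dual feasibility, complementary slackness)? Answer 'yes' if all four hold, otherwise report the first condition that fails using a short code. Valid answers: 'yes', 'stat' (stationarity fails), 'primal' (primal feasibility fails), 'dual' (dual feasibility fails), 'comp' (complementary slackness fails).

Gradient of f: grad f(x) = Q x + c = (0, 2)
Constraint values g_i(x) = a_i^T x - b_i:
  g_1((1, -1)) = -3
  g_2((1, -1)) = 0
Stationarity residual: grad f(x) + sum_i lambda_i a_i = (0, 0)
  -> stationarity OK
Primal feasibility (all g_i <= 0): OK
Dual feasibility (all lambda_i >= 0): OK
Complementary slackness (lambda_i * g_i(x) = 0 for all i): OK

Verdict: yes, KKT holds.

yes


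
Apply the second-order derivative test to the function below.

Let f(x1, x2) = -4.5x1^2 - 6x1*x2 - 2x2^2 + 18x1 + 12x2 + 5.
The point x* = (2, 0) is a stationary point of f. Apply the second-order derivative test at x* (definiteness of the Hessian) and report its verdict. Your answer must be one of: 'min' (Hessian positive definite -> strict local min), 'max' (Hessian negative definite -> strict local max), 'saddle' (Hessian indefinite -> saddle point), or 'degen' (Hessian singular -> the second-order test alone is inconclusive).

Compute the Hessian H = grad^2 f:
  H = [[-9, -6], [-6, -4]]
Verify stationarity: grad f(x*) = H x* + g = (0, 0).
Eigenvalues of H: -13, 0.
H has a zero eigenvalue (singular; negative semidefinite but not definite), so H is neither positive definite, negative definite, nor indefinite. The second-order test alone is inconclusive -> degen.
(Indeed, f is constant along the null direction of H through x*, so x* is not a strict local extremum.)

degen


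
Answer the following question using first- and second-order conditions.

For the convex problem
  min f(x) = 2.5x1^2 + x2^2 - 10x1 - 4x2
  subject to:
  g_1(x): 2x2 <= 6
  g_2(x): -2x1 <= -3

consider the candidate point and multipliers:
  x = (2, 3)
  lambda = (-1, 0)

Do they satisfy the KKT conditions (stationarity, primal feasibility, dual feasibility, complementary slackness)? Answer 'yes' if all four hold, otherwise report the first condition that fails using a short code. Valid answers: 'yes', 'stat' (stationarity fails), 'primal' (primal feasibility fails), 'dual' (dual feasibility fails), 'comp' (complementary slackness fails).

Gradient of f: grad f(x) = Q x + c = (0, 2)
Constraint values g_i(x) = a_i^T x - b_i:
  g_1((2, 3)) = 0
  g_2((2, 3)) = -1
Stationarity residual: grad f(x) + sum_i lambda_i a_i = (0, 0)
  -> stationarity OK
Primal feasibility (all g_i <= 0): OK
Dual feasibility (all lambda_i >= 0): FAILS
Complementary slackness (lambda_i * g_i(x) = 0 for all i): OK

Verdict: the first failing condition is dual_feasibility -> dual.

dual


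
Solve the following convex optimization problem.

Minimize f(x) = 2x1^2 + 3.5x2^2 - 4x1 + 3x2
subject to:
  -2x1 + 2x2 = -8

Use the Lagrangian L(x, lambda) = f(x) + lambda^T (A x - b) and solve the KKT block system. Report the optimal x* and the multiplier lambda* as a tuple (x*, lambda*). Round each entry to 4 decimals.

Form the Lagrangian:
  L(x, lambda) = (1/2) x^T Q x + c^T x + lambda^T (A x - b)
Stationarity (grad_x L = 0): Q x + c + A^T lambda = 0.
Primal feasibility: A x = b.

This gives the KKT block system:
  [ Q   A^T ] [ x     ]   [-c ]
  [ A    0  ] [ lambda ] = [ b ]

Solving the linear system:
  x*      = (2.6364, -1.3636)
  lambda* = (3.2727)
  f(x*)   = 5.7727

x* = (2.6364, -1.3636), lambda* = (3.2727)


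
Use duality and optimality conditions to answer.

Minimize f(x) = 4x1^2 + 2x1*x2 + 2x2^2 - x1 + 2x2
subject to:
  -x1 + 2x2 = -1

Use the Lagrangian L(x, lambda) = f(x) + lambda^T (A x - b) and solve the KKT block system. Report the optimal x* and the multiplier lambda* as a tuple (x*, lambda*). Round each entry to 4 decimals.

Form the Lagrangian:
  L(x, lambda) = (1/2) x^T Q x + c^T x + lambda^T (A x - b)
Stationarity (grad_x L = 0): Q x + c + A^T lambda = 0.
Primal feasibility: A x = b.

This gives the KKT block system:
  [ Q   A^T ] [ x     ]   [-c ]
  [ A    0  ] [ lambda ] = [ b ]

Solving the linear system:
  x*      = (0.1818, -0.4091)
  lambda* = (-0.3636)
  f(x*)   = -0.6818

x* = (0.1818, -0.4091), lambda* = (-0.3636)


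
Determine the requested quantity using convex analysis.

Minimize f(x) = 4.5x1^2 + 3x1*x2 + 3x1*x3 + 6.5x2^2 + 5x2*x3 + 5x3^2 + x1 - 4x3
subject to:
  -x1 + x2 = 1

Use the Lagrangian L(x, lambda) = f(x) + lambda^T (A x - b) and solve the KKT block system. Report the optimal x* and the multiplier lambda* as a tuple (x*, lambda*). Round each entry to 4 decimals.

Form the Lagrangian:
  L(x, lambda) = (1/2) x^T Q x + c^T x + lambda^T (A x - b)
Stationarity (grad_x L = 0): Q x + c + A^T lambda = 0.
Primal feasibility: A x = b.

This gives the KKT block system:
  [ Q   A^T ] [ x     ]   [-c ]
  [ A    0  ] [ lambda ] = [ b ]

Solving the linear system:
  x*      = (-0.75, 0.25, 0.5)
  lambda* = (-3.5)
  f(x*)   = 0.375

x* = (-0.75, 0.25, 0.5), lambda* = (-3.5)


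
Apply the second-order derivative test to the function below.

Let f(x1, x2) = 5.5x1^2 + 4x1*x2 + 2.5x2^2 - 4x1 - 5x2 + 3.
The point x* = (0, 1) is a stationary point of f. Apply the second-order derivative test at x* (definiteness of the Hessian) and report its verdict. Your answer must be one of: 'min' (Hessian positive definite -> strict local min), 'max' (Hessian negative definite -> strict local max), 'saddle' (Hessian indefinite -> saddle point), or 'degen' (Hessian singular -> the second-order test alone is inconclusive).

Compute the Hessian H = grad^2 f:
  H = [[11, 4], [4, 5]]
Verify stationarity: grad f(x*) = H x* + g = (0, 0).
Eigenvalues of H: 3, 13.
Both eigenvalues > 0, so H is positive definite -> x* is a strict local min.

min


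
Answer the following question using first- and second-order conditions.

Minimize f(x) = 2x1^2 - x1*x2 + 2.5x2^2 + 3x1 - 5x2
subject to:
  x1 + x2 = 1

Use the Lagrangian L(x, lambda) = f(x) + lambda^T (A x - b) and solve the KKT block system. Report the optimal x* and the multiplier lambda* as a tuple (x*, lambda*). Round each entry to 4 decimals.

Form the Lagrangian:
  L(x, lambda) = (1/2) x^T Q x + c^T x + lambda^T (A x - b)
Stationarity (grad_x L = 0): Q x + c + A^T lambda = 0.
Primal feasibility: A x = b.

This gives the KKT block system:
  [ Q   A^T ] [ x     ]   [-c ]
  [ A    0  ] [ lambda ] = [ b ]

Solving the linear system:
  x*      = (-0.1818, 1.1818)
  lambda* = (-1.0909)
  f(x*)   = -2.6818

x* = (-0.1818, 1.1818), lambda* = (-1.0909)


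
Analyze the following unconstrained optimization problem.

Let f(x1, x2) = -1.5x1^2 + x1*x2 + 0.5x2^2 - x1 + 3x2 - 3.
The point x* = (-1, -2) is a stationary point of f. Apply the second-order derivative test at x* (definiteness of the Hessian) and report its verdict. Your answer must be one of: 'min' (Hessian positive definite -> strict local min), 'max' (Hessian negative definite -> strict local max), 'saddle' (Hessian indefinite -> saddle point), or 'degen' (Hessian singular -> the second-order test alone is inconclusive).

Compute the Hessian H = grad^2 f:
  H = [[-3, 1], [1, 1]]
Verify stationarity: grad f(x*) = H x* + g = (0, 0).
Eigenvalues of H: -3.2361, 1.2361.
Eigenvalues have mixed signs, so H is indefinite -> x* is a saddle point.

saddle


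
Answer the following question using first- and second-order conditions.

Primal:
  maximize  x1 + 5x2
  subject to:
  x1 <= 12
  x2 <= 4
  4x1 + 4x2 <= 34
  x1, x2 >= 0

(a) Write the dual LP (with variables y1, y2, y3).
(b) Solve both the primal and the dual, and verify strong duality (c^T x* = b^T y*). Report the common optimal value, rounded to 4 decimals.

The standard primal-dual pair for 'max c^T x s.t. A x <= b, x >= 0' is:
  Dual:  min b^T y  s.t.  A^T y >= c,  y >= 0.

So the dual LP is:
  minimize  12y1 + 4y2 + 34y3
  subject to:
    y1 + 4y3 >= 1
    y2 + 4y3 >= 5
    y1, y2, y3 >= 0

Solving the primal: x* = (4.5, 4).
  primal value c^T x* = 24.5.
Solving the dual: y* = (0, 4, 0.25).
  dual value b^T y* = 24.5.
Strong duality: c^T x* = b^T y*. Confirmed.

24.5


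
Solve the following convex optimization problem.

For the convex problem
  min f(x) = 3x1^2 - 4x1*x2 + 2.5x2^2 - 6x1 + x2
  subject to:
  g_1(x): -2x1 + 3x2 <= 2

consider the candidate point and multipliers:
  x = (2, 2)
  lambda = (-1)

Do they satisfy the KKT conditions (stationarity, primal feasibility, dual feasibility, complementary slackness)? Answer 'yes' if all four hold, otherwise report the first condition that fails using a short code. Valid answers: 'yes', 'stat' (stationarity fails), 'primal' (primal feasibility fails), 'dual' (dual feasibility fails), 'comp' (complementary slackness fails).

Gradient of f: grad f(x) = Q x + c = (-2, 3)
Constraint values g_i(x) = a_i^T x - b_i:
  g_1((2, 2)) = 0
Stationarity residual: grad f(x) + sum_i lambda_i a_i = (0, 0)
  -> stationarity OK
Primal feasibility (all g_i <= 0): OK
Dual feasibility (all lambda_i >= 0): FAILS
Complementary slackness (lambda_i * g_i(x) = 0 for all i): OK

Verdict: the first failing condition is dual_feasibility -> dual.

dual


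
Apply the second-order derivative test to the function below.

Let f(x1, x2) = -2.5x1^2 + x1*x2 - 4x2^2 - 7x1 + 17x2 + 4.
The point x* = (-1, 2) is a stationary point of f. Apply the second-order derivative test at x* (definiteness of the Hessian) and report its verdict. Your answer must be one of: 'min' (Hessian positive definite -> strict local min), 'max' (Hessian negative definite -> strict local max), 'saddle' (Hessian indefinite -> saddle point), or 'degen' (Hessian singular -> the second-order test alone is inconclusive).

Compute the Hessian H = grad^2 f:
  H = [[-5, 1], [1, -8]]
Verify stationarity: grad f(x*) = H x* + g = (0, 0).
Eigenvalues of H: -8.3028, -4.6972.
Both eigenvalues < 0, so H is negative definite -> x* is a strict local max.

max


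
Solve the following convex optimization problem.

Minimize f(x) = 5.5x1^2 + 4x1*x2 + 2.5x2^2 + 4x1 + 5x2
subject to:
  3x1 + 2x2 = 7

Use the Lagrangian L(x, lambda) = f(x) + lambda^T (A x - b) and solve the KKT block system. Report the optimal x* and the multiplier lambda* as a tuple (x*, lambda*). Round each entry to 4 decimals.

Form the Lagrangian:
  L(x, lambda) = (1/2) x^T Q x + c^T x + lambda^T (A x - b)
Stationarity (grad_x L = 0): Q x + c + A^T lambda = 0.
Primal feasibility: A x = b.

This gives the KKT block system:
  [ Q   A^T ] [ x     ]   [-c ]
  [ A    0  ] [ lambda ] = [ b ]

Solving the linear system:
  x*      = (1.5366, 1.1951)
  lambda* = (-8.561)
  f(x*)   = 36.0244

x* = (1.5366, 1.1951), lambda* = (-8.561)


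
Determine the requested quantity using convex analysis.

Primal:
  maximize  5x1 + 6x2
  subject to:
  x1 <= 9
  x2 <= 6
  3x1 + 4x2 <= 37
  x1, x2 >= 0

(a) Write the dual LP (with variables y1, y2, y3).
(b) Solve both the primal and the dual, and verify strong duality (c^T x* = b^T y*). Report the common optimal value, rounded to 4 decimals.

The standard primal-dual pair for 'max c^T x s.t. A x <= b, x >= 0' is:
  Dual:  min b^T y  s.t.  A^T y >= c,  y >= 0.

So the dual LP is:
  minimize  9y1 + 6y2 + 37y3
  subject to:
    y1 + 3y3 >= 5
    y2 + 4y3 >= 6
    y1, y2, y3 >= 0

Solving the primal: x* = (9, 2.5).
  primal value c^T x* = 60.
Solving the dual: y* = (0.5, 0, 1.5).
  dual value b^T y* = 60.
Strong duality: c^T x* = b^T y*. Confirmed.

60


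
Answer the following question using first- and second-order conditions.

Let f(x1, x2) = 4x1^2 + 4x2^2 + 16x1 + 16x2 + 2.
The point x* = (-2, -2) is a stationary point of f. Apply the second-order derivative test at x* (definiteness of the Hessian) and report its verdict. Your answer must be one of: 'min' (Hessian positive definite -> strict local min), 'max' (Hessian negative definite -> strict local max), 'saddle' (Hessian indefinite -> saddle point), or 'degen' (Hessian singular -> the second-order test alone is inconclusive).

Compute the Hessian H = grad^2 f:
  H = [[8, 0], [0, 8]]
Verify stationarity: grad f(x*) = H x* + g = (0, 0).
Eigenvalues of H: 8, 8.
Both eigenvalues > 0, so H is positive definite -> x* is a strict local min.

min


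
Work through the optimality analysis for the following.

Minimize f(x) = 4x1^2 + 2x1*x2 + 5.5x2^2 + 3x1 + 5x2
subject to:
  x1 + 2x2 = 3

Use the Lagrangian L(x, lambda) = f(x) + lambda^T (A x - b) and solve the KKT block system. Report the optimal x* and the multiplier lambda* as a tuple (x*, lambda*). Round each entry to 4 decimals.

Form the Lagrangian:
  L(x, lambda) = (1/2) x^T Q x + c^T x + lambda^T (A x - b)
Stationarity (grad_x L = 0): Q x + c + A^T lambda = 0.
Primal feasibility: A x = b.

This gives the KKT block system:
  [ Q   A^T ] [ x     ]   [-c ]
  [ A    0  ] [ lambda ] = [ b ]

Solving the linear system:
  x*      = (0.5429, 1.2286)
  lambda* = (-9.8)
  f(x*)   = 18.5857

x* = (0.5429, 1.2286), lambda* = (-9.8)


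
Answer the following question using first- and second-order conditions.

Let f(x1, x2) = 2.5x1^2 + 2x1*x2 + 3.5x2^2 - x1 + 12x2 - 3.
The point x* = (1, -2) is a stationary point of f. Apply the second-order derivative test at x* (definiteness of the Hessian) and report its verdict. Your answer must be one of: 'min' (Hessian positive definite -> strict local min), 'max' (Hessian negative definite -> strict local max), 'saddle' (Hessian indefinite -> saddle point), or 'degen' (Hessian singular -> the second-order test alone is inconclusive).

Compute the Hessian H = grad^2 f:
  H = [[5, 2], [2, 7]]
Verify stationarity: grad f(x*) = H x* + g = (0, 0).
Eigenvalues of H: 3.7639, 8.2361.
Both eigenvalues > 0, so H is positive definite -> x* is a strict local min.

min


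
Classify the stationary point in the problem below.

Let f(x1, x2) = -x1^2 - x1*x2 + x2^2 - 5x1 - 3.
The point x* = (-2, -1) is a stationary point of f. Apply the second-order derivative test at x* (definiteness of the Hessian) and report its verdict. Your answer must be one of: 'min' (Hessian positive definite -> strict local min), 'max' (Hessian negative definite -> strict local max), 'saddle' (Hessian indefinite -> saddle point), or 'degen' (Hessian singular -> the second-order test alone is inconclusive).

Compute the Hessian H = grad^2 f:
  H = [[-2, -1], [-1, 2]]
Verify stationarity: grad f(x*) = H x* + g = (0, 0).
Eigenvalues of H: -2.2361, 2.2361.
Eigenvalues have mixed signs, so H is indefinite -> x* is a saddle point.

saddle


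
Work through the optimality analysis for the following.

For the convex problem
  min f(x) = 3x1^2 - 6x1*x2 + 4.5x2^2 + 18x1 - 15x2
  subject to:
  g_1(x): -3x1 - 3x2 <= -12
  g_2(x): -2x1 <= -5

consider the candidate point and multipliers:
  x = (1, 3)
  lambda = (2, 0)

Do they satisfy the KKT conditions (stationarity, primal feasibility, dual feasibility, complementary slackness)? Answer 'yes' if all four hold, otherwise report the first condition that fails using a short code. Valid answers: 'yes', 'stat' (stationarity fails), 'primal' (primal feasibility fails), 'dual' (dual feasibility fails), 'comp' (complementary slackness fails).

Gradient of f: grad f(x) = Q x + c = (6, 6)
Constraint values g_i(x) = a_i^T x - b_i:
  g_1((1, 3)) = 0
  g_2((1, 3)) = 3
Stationarity residual: grad f(x) + sum_i lambda_i a_i = (0, 0)
  -> stationarity OK
Primal feasibility (all g_i <= 0): FAILS
Dual feasibility (all lambda_i >= 0): OK
Complementary slackness (lambda_i * g_i(x) = 0 for all i): OK

Verdict: the first failing condition is primal_feasibility -> primal.

primal


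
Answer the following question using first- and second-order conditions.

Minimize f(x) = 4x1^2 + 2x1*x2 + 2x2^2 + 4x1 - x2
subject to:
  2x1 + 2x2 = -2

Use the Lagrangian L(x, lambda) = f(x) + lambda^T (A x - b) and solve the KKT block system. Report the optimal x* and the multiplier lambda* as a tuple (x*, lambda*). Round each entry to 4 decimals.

Form the Lagrangian:
  L(x, lambda) = (1/2) x^T Q x + c^T x + lambda^T (A x - b)
Stationarity (grad_x L = 0): Q x + c + A^T lambda = 0.
Primal feasibility: A x = b.

This gives the KKT block system:
  [ Q   A^T ] [ x     ]   [-c ]
  [ A    0  ] [ lambda ] = [ b ]

Solving the linear system:
  x*      = (-0.875, -0.125)
  lambda* = (1.625)
  f(x*)   = -0.0625

x* = (-0.875, -0.125), lambda* = (1.625)


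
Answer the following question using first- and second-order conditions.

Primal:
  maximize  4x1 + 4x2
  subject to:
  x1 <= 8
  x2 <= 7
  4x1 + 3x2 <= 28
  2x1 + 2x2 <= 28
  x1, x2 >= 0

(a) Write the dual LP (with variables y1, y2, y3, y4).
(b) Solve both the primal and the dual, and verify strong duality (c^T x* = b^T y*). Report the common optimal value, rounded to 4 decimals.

The standard primal-dual pair for 'max c^T x s.t. A x <= b, x >= 0' is:
  Dual:  min b^T y  s.t.  A^T y >= c,  y >= 0.

So the dual LP is:
  minimize  8y1 + 7y2 + 28y3 + 28y4
  subject to:
    y1 + 4y3 + 2y4 >= 4
    y2 + 3y3 + 2y4 >= 4
    y1, y2, y3, y4 >= 0

Solving the primal: x* = (1.75, 7).
  primal value c^T x* = 35.
Solving the dual: y* = (0, 1, 1, 0).
  dual value b^T y* = 35.
Strong duality: c^T x* = b^T y*. Confirmed.

35


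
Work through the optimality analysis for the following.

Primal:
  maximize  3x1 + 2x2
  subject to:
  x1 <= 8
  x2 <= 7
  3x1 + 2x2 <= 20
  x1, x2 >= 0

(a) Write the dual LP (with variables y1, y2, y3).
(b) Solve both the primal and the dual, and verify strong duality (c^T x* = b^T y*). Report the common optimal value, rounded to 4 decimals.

The standard primal-dual pair for 'max c^T x s.t. A x <= b, x >= 0' is:
  Dual:  min b^T y  s.t.  A^T y >= c,  y >= 0.

So the dual LP is:
  minimize  8y1 + 7y2 + 20y3
  subject to:
    y1 + 3y3 >= 3
    y2 + 2y3 >= 2
    y1, y2, y3 >= 0

Solving the primal: x* = (6.6667, 0).
  primal value c^T x* = 20.
Solving the dual: y* = (0, 0, 1).
  dual value b^T y* = 20.
Strong duality: c^T x* = b^T y*. Confirmed.

20


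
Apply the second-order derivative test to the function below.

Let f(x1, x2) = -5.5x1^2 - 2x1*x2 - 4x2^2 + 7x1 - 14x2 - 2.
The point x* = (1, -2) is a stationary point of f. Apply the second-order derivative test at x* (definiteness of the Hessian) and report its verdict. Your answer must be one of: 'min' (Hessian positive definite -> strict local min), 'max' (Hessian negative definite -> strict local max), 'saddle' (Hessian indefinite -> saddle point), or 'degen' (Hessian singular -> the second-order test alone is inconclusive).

Compute the Hessian H = grad^2 f:
  H = [[-11, -2], [-2, -8]]
Verify stationarity: grad f(x*) = H x* + g = (0, 0).
Eigenvalues of H: -12, -7.
Both eigenvalues < 0, so H is negative definite -> x* is a strict local max.

max


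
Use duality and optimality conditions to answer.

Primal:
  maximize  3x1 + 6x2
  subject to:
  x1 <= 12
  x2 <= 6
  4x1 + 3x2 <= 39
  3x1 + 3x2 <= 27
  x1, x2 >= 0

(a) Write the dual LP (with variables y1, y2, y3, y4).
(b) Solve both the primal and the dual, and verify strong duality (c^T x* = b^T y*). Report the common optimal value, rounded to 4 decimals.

The standard primal-dual pair for 'max c^T x s.t. A x <= b, x >= 0' is:
  Dual:  min b^T y  s.t.  A^T y >= c,  y >= 0.

So the dual LP is:
  minimize  12y1 + 6y2 + 39y3 + 27y4
  subject to:
    y1 + 4y3 + 3y4 >= 3
    y2 + 3y3 + 3y4 >= 6
    y1, y2, y3, y4 >= 0

Solving the primal: x* = (3, 6).
  primal value c^T x* = 45.
Solving the dual: y* = (0, 3, 0, 1).
  dual value b^T y* = 45.
Strong duality: c^T x* = b^T y*. Confirmed.

45


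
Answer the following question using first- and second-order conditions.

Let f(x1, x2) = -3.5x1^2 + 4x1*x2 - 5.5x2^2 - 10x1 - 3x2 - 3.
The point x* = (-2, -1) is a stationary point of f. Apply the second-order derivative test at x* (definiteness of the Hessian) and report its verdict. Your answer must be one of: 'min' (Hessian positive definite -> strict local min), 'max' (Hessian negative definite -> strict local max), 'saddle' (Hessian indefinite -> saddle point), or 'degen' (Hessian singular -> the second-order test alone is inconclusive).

Compute the Hessian H = grad^2 f:
  H = [[-7, 4], [4, -11]]
Verify stationarity: grad f(x*) = H x* + g = (0, 0).
Eigenvalues of H: -13.4721, -4.5279.
Both eigenvalues < 0, so H is negative definite -> x* is a strict local max.

max


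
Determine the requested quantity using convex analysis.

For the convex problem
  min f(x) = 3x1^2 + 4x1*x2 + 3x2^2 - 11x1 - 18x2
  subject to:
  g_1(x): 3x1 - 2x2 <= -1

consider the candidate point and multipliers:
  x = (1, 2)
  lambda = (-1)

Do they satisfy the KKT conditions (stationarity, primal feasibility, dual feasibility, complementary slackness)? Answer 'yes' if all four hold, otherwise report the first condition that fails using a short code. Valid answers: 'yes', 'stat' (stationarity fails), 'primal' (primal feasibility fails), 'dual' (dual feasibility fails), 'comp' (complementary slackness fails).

Gradient of f: grad f(x) = Q x + c = (3, -2)
Constraint values g_i(x) = a_i^T x - b_i:
  g_1((1, 2)) = 0
Stationarity residual: grad f(x) + sum_i lambda_i a_i = (0, 0)
  -> stationarity OK
Primal feasibility (all g_i <= 0): OK
Dual feasibility (all lambda_i >= 0): FAILS
Complementary slackness (lambda_i * g_i(x) = 0 for all i): OK

Verdict: the first failing condition is dual_feasibility -> dual.

dual


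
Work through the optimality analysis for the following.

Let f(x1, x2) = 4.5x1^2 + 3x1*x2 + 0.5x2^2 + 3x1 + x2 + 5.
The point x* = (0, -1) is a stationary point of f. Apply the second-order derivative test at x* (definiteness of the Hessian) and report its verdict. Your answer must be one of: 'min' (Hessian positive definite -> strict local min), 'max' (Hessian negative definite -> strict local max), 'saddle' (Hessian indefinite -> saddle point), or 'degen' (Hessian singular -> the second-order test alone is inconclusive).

Compute the Hessian H = grad^2 f:
  H = [[9, 3], [3, 1]]
Verify stationarity: grad f(x*) = H x* + g = (0, 0).
Eigenvalues of H: 0, 10.
H has a zero eigenvalue (singular; positive semidefinite but not definite), so H is neither positive definite, negative definite, nor indefinite. The second-order test alone is inconclusive -> degen.
(Indeed, f is constant along the null direction of H through x*, so x* is not a strict local extremum.)

degen


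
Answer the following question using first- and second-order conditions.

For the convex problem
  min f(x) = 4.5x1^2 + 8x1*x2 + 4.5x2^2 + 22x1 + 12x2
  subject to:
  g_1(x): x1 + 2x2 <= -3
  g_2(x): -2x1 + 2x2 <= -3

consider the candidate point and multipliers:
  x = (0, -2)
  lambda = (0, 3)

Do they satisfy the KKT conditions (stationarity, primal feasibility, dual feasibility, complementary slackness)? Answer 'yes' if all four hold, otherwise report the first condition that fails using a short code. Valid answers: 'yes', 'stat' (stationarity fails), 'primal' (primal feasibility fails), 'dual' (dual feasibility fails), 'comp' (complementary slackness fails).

Gradient of f: grad f(x) = Q x + c = (6, -6)
Constraint values g_i(x) = a_i^T x - b_i:
  g_1((0, -2)) = -1
  g_2((0, -2)) = -1
Stationarity residual: grad f(x) + sum_i lambda_i a_i = (0, 0)
  -> stationarity OK
Primal feasibility (all g_i <= 0): OK
Dual feasibility (all lambda_i >= 0): OK
Complementary slackness (lambda_i * g_i(x) = 0 for all i): FAILS

Verdict: the first failing condition is complementary_slackness -> comp.

comp


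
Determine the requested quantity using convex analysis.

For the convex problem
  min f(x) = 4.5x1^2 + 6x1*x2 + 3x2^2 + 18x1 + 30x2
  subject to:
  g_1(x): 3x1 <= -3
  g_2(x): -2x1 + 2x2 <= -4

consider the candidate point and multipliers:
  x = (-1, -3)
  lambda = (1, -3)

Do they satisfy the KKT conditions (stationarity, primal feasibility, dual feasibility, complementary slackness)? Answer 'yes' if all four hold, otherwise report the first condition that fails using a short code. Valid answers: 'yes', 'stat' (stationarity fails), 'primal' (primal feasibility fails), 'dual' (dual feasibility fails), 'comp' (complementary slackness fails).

Gradient of f: grad f(x) = Q x + c = (-9, 6)
Constraint values g_i(x) = a_i^T x - b_i:
  g_1((-1, -3)) = 0
  g_2((-1, -3)) = 0
Stationarity residual: grad f(x) + sum_i lambda_i a_i = (0, 0)
  -> stationarity OK
Primal feasibility (all g_i <= 0): OK
Dual feasibility (all lambda_i >= 0): FAILS
Complementary slackness (lambda_i * g_i(x) = 0 for all i): OK

Verdict: the first failing condition is dual_feasibility -> dual.

dual


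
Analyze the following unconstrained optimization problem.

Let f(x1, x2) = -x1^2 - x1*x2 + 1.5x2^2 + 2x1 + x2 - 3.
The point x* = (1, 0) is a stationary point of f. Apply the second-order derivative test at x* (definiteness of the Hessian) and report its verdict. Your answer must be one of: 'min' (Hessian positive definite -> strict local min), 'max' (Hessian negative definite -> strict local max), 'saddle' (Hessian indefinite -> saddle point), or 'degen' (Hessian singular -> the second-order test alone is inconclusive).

Compute the Hessian H = grad^2 f:
  H = [[-2, -1], [-1, 3]]
Verify stationarity: grad f(x*) = H x* + g = (0, 0).
Eigenvalues of H: -2.1926, 3.1926.
Eigenvalues have mixed signs, so H is indefinite -> x* is a saddle point.

saddle


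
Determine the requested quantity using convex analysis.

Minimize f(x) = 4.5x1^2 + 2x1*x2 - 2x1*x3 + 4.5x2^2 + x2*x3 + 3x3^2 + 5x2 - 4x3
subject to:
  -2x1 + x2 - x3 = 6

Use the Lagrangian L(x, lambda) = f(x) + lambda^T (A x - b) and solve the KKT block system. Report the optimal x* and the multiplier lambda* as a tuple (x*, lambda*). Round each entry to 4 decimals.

Form the Lagrangian:
  L(x, lambda) = (1/2) x^T Q x + c^T x + lambda^T (A x - b)
Stationarity (grad_x L = 0): Q x + c + A^T lambda = 0.
Primal feasibility: A x = b.

This gives the KKT block system:
  [ Q   A^T ] [ x     ]   [-c ]
  [ A    0  ] [ lambda ] = [ b ]

Solving the linear system:
  x*      = (-1.976, 0.7844, -1.2635)
  lambda* = (-6.8443)
  f(x*)   = 25.021

x* = (-1.976, 0.7844, -1.2635), lambda* = (-6.8443)


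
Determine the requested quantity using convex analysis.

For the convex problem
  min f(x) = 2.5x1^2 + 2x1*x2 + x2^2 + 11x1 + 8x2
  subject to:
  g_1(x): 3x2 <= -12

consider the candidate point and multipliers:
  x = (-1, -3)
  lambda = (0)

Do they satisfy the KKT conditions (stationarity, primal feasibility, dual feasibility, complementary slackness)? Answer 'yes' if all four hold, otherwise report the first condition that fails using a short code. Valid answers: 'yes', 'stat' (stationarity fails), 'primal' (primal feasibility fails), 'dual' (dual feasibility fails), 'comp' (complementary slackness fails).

Gradient of f: grad f(x) = Q x + c = (0, 0)
Constraint values g_i(x) = a_i^T x - b_i:
  g_1((-1, -3)) = 3
Stationarity residual: grad f(x) + sum_i lambda_i a_i = (0, 0)
  -> stationarity OK
Primal feasibility (all g_i <= 0): FAILS
Dual feasibility (all lambda_i >= 0): OK
Complementary slackness (lambda_i * g_i(x) = 0 for all i): OK

Verdict: the first failing condition is primal_feasibility -> primal.

primal


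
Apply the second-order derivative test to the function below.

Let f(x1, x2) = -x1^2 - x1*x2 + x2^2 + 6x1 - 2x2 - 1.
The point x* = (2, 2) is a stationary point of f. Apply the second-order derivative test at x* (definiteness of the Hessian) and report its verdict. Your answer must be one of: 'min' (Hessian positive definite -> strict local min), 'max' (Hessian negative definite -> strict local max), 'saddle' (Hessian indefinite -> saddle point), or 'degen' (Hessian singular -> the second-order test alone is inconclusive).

Compute the Hessian H = grad^2 f:
  H = [[-2, -1], [-1, 2]]
Verify stationarity: grad f(x*) = H x* + g = (0, 0).
Eigenvalues of H: -2.2361, 2.2361.
Eigenvalues have mixed signs, so H is indefinite -> x* is a saddle point.

saddle


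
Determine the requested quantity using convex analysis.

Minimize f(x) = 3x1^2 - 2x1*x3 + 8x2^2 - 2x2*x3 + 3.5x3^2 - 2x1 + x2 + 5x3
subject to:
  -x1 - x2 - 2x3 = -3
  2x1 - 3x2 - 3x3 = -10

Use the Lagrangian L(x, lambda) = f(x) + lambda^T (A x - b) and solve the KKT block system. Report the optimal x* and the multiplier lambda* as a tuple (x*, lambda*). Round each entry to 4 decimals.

Form the Lagrangian:
  L(x, lambda) = (1/2) x^T Q x + c^T x + lambda^T (A x - b)
Stationarity (grad_x L = 0): Q x + c + A^T lambda = 0.
Primal feasibility: A x = b.

This gives the KKT block system:
  [ Q   A^T ] [ x     ]   [-c ]
  [ A    0  ] [ lambda ] = [ b ]

Solving the linear system:
  x*      = (-1.0923, 1.1179, 1.4872)
  lambda* = (-0.5523, 5.488)
  f(x*)   = 31.981

x* = (-1.0923, 1.1179, 1.4872), lambda* = (-0.5523, 5.488)


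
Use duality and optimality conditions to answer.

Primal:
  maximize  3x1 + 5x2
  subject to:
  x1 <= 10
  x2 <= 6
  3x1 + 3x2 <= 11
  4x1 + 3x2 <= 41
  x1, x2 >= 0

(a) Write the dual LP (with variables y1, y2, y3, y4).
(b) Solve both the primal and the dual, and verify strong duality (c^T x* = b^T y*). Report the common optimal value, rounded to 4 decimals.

The standard primal-dual pair for 'max c^T x s.t. A x <= b, x >= 0' is:
  Dual:  min b^T y  s.t.  A^T y >= c,  y >= 0.

So the dual LP is:
  minimize  10y1 + 6y2 + 11y3 + 41y4
  subject to:
    y1 + 3y3 + 4y4 >= 3
    y2 + 3y3 + 3y4 >= 5
    y1, y2, y3, y4 >= 0

Solving the primal: x* = (0, 3.6667).
  primal value c^T x* = 18.3333.
Solving the dual: y* = (0, 0, 1.6667, 0).
  dual value b^T y* = 18.3333.
Strong duality: c^T x* = b^T y*. Confirmed.

18.3333


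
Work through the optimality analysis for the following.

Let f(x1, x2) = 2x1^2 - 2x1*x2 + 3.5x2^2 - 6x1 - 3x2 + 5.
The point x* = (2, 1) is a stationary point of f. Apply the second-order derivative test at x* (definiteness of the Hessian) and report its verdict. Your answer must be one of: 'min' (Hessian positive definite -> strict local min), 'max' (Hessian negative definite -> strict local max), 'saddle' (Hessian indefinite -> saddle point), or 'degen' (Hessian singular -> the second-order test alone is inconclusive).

Compute the Hessian H = grad^2 f:
  H = [[4, -2], [-2, 7]]
Verify stationarity: grad f(x*) = H x* + g = (0, 0).
Eigenvalues of H: 3, 8.
Both eigenvalues > 0, so H is positive definite -> x* is a strict local min.

min


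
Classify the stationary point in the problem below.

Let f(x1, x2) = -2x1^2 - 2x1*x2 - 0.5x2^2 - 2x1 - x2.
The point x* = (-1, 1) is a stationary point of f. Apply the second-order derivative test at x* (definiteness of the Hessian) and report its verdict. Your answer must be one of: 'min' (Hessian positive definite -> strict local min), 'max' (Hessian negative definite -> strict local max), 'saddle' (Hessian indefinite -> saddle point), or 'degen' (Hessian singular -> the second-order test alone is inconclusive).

Compute the Hessian H = grad^2 f:
  H = [[-4, -2], [-2, -1]]
Verify stationarity: grad f(x*) = H x* + g = (0, 0).
Eigenvalues of H: -5, 0.
H has a zero eigenvalue (singular; negative semidefinite but not definite), so H is neither positive definite, negative definite, nor indefinite. The second-order test alone is inconclusive -> degen.
(Indeed, f is constant along the null direction of H through x*, so x* is not a strict local extremum.)

degen


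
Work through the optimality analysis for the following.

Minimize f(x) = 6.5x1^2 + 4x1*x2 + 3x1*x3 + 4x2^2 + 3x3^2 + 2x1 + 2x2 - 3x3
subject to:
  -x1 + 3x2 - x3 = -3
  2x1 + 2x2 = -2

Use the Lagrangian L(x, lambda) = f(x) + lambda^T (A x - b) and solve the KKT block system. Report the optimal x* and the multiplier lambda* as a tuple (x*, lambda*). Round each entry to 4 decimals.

Form the Lagrangian:
  L(x, lambda) = (1/2) x^T Q x + c^T x + lambda^T (A x - b)
Stationarity (grad_x L = 0): Q x + c + A^T lambda = 0.
Primal feasibility: A x = b.

This gives the KKT block system:
  [ Q   A^T ] [ x     ]   [-c ]
  [ A    0  ] [ lambda ] = [ b ]

Solving the linear system:
  x*      = (-0.1882, -0.8118, 0.7529)
  lambda* = (0.9529, 1.1941)
  f(x*)   = 0.4941

x* = (-0.1882, -0.8118, 0.7529), lambda* = (0.9529, 1.1941)


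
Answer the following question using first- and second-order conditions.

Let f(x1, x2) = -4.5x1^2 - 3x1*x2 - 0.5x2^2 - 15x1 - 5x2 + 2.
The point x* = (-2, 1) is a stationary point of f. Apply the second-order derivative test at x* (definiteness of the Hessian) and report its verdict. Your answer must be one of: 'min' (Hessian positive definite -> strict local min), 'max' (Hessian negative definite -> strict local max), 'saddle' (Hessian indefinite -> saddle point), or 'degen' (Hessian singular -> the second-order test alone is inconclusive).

Compute the Hessian H = grad^2 f:
  H = [[-9, -3], [-3, -1]]
Verify stationarity: grad f(x*) = H x* + g = (0, 0).
Eigenvalues of H: -10, 0.
H has a zero eigenvalue (singular; negative semidefinite but not definite), so H is neither positive definite, negative definite, nor indefinite. The second-order test alone is inconclusive -> degen.
(Indeed, f is constant along the null direction of H through x*, so x* is not a strict local extremum.)

degen


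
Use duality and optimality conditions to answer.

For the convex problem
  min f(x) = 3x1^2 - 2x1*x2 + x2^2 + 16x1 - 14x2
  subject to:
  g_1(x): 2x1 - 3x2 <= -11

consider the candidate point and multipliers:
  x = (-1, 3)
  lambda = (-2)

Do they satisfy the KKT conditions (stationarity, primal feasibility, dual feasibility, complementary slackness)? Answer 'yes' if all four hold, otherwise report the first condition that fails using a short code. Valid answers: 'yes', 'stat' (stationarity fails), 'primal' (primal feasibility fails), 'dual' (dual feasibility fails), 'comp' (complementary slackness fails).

Gradient of f: grad f(x) = Q x + c = (4, -6)
Constraint values g_i(x) = a_i^T x - b_i:
  g_1((-1, 3)) = 0
Stationarity residual: grad f(x) + sum_i lambda_i a_i = (0, 0)
  -> stationarity OK
Primal feasibility (all g_i <= 0): OK
Dual feasibility (all lambda_i >= 0): FAILS
Complementary slackness (lambda_i * g_i(x) = 0 for all i): OK

Verdict: the first failing condition is dual_feasibility -> dual.

dual


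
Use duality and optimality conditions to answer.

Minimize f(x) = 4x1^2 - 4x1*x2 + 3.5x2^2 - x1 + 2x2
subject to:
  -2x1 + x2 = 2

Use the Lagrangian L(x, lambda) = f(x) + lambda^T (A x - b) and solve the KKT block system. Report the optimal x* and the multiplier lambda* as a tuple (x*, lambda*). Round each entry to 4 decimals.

Form the Lagrangian:
  L(x, lambda) = (1/2) x^T Q x + c^T x + lambda^T (A x - b)
Stationarity (grad_x L = 0): Q x + c + A^T lambda = 0.
Primal feasibility: A x = b.

This gives the KKT block system:
  [ Q   A^T ] [ x     ]   [-c ]
  [ A    0  ] [ lambda ] = [ b ]

Solving the linear system:
  x*      = (-1.15, -0.3)
  lambda* = (-4.5)
  f(x*)   = 4.775

x* = (-1.15, -0.3), lambda* = (-4.5)


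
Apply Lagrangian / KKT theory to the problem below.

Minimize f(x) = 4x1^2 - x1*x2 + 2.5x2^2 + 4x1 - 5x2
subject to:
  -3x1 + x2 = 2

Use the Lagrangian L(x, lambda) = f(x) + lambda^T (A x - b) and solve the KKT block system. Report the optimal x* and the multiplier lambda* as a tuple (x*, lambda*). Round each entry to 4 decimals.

Form the Lagrangian:
  L(x, lambda) = (1/2) x^T Q x + c^T x + lambda^T (A x - b)
Stationarity (grad_x L = 0): Q x + c + A^T lambda = 0.
Primal feasibility: A x = b.

This gives the KKT block system:
  [ Q   A^T ] [ x     ]   [-c ]
  [ A    0  ] [ lambda ] = [ b ]

Solving the linear system:
  x*      = (-0.3617, 0.9149)
  lambda* = (0.0638)
  f(x*)   = -3.0745

x* = (-0.3617, 0.9149), lambda* = (0.0638)


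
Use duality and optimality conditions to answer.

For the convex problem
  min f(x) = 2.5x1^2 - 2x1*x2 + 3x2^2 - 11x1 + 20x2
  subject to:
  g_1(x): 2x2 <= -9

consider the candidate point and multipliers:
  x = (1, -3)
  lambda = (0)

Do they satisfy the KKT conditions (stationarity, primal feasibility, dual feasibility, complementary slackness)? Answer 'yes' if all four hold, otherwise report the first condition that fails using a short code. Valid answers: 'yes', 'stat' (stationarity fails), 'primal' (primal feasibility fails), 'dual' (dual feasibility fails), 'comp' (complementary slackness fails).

Gradient of f: grad f(x) = Q x + c = (0, 0)
Constraint values g_i(x) = a_i^T x - b_i:
  g_1((1, -3)) = 3
Stationarity residual: grad f(x) + sum_i lambda_i a_i = (0, 0)
  -> stationarity OK
Primal feasibility (all g_i <= 0): FAILS
Dual feasibility (all lambda_i >= 0): OK
Complementary slackness (lambda_i * g_i(x) = 0 for all i): OK

Verdict: the first failing condition is primal_feasibility -> primal.

primal


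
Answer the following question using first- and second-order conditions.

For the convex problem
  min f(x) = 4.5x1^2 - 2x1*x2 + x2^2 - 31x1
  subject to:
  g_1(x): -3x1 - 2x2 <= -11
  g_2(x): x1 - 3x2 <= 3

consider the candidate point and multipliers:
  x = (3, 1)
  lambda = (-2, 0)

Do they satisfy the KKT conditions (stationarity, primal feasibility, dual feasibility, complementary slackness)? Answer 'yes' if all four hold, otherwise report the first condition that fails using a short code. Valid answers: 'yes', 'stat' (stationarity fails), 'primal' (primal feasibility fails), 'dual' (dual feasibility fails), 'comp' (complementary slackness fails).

Gradient of f: grad f(x) = Q x + c = (-6, -4)
Constraint values g_i(x) = a_i^T x - b_i:
  g_1((3, 1)) = 0
  g_2((3, 1)) = -3
Stationarity residual: grad f(x) + sum_i lambda_i a_i = (0, 0)
  -> stationarity OK
Primal feasibility (all g_i <= 0): OK
Dual feasibility (all lambda_i >= 0): FAILS
Complementary slackness (lambda_i * g_i(x) = 0 for all i): OK

Verdict: the first failing condition is dual_feasibility -> dual.

dual


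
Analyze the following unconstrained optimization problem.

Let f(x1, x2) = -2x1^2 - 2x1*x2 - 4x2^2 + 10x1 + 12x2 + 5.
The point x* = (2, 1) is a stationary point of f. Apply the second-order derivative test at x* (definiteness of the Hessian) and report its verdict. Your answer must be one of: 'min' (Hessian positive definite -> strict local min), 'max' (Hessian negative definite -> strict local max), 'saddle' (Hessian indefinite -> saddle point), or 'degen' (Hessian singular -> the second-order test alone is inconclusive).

Compute the Hessian H = grad^2 f:
  H = [[-4, -2], [-2, -8]]
Verify stationarity: grad f(x*) = H x* + g = (0, 0).
Eigenvalues of H: -8.8284, -3.1716.
Both eigenvalues < 0, so H is negative definite -> x* is a strict local max.

max


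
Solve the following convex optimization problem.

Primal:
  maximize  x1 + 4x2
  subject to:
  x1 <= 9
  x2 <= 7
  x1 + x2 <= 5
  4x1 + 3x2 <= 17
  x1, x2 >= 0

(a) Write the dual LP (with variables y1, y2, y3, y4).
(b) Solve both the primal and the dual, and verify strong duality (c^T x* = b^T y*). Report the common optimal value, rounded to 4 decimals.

The standard primal-dual pair for 'max c^T x s.t. A x <= b, x >= 0' is:
  Dual:  min b^T y  s.t.  A^T y >= c,  y >= 0.

So the dual LP is:
  minimize  9y1 + 7y2 + 5y3 + 17y4
  subject to:
    y1 + y3 + 4y4 >= 1
    y2 + y3 + 3y4 >= 4
    y1, y2, y3, y4 >= 0

Solving the primal: x* = (0, 5).
  primal value c^T x* = 20.
Solving the dual: y* = (0, 0, 4, 0).
  dual value b^T y* = 20.
Strong duality: c^T x* = b^T y*. Confirmed.

20


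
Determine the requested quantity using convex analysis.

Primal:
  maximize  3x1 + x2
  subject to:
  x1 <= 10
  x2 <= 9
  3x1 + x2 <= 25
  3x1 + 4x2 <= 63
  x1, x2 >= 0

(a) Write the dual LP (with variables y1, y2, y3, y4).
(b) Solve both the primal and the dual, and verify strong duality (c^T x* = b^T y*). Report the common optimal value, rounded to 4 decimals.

The standard primal-dual pair for 'max c^T x s.t. A x <= b, x >= 0' is:
  Dual:  min b^T y  s.t.  A^T y >= c,  y >= 0.

So the dual LP is:
  minimize  10y1 + 9y2 + 25y3 + 63y4
  subject to:
    y1 + 3y3 + 3y4 >= 3
    y2 + y3 + 4y4 >= 1
    y1, y2, y3, y4 >= 0

Solving the primal: x* = (8.3333, 0).
  primal value c^T x* = 25.
Solving the dual: y* = (0, 0, 1, 0).
  dual value b^T y* = 25.
Strong duality: c^T x* = b^T y*. Confirmed.

25


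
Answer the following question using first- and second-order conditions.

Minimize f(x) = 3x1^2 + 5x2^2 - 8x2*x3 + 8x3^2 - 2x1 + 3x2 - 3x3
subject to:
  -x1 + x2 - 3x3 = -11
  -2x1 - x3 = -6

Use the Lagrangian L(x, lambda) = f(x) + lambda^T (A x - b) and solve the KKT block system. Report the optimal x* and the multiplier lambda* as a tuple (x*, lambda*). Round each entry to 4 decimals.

Form the Lagrangian:
  L(x, lambda) = (1/2) x^T Q x + c^T x + lambda^T (A x - b)
Stationarity (grad_x L = 0): Q x + c + A^T lambda = 0.
Primal feasibility: A x = b.

This gives the KKT block system:
  [ Q   A^T ] [ x     ]   [-c ]
  [ A    0  ] [ lambda ] = [ b ]

Solving the linear system:
  x*      = (1.2563, 0.7188, 3.4875)
  lambda* = (17.7125, -6.0875)
  f(x*)   = 73.7469

x* = (1.2563, 0.7188, 3.4875), lambda* = (17.7125, -6.0875)
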